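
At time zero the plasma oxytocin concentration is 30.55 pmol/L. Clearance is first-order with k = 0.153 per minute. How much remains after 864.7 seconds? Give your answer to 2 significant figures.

3.4 pmol/L

t½ = ln 2 / k = 0.69315 / 0.153 ≈ 4.5304 minutes.
Convert the elapsed time: 864.7 seconds = 14.4117 minutes.
Number of half-lives: n = 14.4117/4.5304 ≈ 3.1811.
Remaining = 30.55 × (1/2)^3.1811 = 30.55 × 0.11025 ≈ 3.3682 pmol/L.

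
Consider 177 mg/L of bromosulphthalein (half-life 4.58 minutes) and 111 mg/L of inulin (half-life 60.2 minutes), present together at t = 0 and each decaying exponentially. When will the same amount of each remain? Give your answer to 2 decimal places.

3.34 minutes

Set 177·(1/2)^(t/4.58) = 111·(1/2)^(t/60.2).
Taking log₂: log₂(177/111) = t·(1/4.58 − 1/60.2).
log₂(1.5946) = 0.67319; 1/4.58 − 1/60.2 = 0.20173.
t = 0.67319 / 0.20173 ≈ 3.3371 minutes.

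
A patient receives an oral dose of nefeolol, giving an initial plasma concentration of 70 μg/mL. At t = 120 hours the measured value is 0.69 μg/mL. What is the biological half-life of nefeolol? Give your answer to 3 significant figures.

18.0 hours

A/A₀ = 0.69/70 ≈ 0.0098571.
n = log₂(101.45) ≈ 6.6646 half-lives elapsed in 120 hours.
t½ = 120/6.6646 ≈ 18.006 hours.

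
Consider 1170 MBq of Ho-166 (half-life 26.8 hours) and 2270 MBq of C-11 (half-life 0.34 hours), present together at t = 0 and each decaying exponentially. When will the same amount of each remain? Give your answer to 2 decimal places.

0.33 hours

Set 1170·(1/2)^(t/26.8) = 2270·(1/2)^(t/0.34).
Taking log₂: log₂(1170/2270) = t·(1/26.8 − 1/0.34).
log₂(0.51542) = -0.95618; 1/26.8 − 1/0.34 = -2.9039.
t = -0.95618 / -2.9039 ≈ 0.32928 hours.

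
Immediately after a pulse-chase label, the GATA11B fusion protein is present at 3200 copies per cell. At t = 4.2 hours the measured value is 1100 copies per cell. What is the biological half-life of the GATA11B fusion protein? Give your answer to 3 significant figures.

A/A₀ = 1100/3200 ≈ 0.34375.
n = log₂(2.9091) ≈ 1.5406 half-lives elapsed in 4.2 hours.
t½ = 4.2/1.5406 ≈ 2.7263 hours.

2.73 hours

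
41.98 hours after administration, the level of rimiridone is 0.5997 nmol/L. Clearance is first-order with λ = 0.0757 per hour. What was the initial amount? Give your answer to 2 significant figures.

t½ = ln 2 / λ = 0.69315 / 0.0757 ≈ 9.1565 hours.
Number of half-lives elapsed: n = 41.98/9.1565 ≈ 4.5847.
A₀ = A × 2^n = 0.5997 × 2^4.5847 = 0.5997 × 23.996 ≈ 14.39 nmol/L.

14 nmol/L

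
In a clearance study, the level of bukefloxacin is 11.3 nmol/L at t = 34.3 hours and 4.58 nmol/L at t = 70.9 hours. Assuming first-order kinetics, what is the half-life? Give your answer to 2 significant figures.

Over Δt = 70.9 − 34.3 = 36.6 hours, the level fell by a factor of 11.3/4.58 ≈ 2.4672.
n = log₂(2.4672) ≈ 1.3029 half-lives, so t½ = 36.6/1.3029 ≈ 28.091 hours.

28 hours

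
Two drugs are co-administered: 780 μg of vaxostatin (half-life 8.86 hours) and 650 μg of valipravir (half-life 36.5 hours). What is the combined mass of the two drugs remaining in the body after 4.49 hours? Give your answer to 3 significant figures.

1150 μg

vaxostatin: 780 × (1/2)^(4.49/8.86) = 780 × (1/2)^0.50677 ≈ 548.96 μg.
valipravir: 650 × (1/2)^(4.49/36.5) = 650 × (1/2)^0.12301 ≈ 596.87 μg.
Total = 548.96 + 596.87 ≈ 1145.8 μg.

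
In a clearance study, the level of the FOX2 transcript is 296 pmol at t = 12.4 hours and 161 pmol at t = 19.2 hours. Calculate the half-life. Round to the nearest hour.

8 hours

Over Δt = 19.2 − 12.4 = 6.8 hours, the level fell by a factor of 296/161 ≈ 1.8385.
n = log₂(1.8385) ≈ 0.87854 half-lives, so t½ = 6.8/0.87854 ≈ 7.7401 hours.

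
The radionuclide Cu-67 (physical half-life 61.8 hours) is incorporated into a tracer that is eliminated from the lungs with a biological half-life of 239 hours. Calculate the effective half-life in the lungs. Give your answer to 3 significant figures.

49.1 hours

1/t_eff = 1/t_phys + 1/t_biol = 1/61.8 + 1/239 = 0.020365 per hour.
t_eff = 61.8 × 239 / (61.8 + 239) ≈ 49.103 hours.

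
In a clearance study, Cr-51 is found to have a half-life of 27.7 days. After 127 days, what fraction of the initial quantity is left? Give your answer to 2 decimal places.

n = 127/27.7 ≈ 4.5848 half-lives.
Fraction remaining = (1/2)^4.5848 ≈ 0.04167.

0.04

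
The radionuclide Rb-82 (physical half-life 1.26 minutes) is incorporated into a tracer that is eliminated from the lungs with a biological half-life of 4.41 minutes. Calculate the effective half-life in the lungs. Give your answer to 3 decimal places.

0.980 minutes

1/t_eff = 1/t_phys + 1/t_biol = 1/1.26 + 1/4.41 = 1.0204 per minute.
t_eff = 1.26 × 4.41 / (1.26 + 4.41) ≈ 0.98 minutes.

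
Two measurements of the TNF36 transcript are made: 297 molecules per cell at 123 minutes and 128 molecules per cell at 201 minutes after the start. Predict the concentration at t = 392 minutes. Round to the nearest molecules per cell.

Over Δt = 201 − 123 = 78 minutes, the level fell by a factor of 297/128 ≈ 2.3203.
n = log₂(2.3203) ≈ 1.2143 half-lives, so t½ = 78/1.2143 ≈ 64.234 minutes.
From t = 201 to t = 392: 128 × (1/2)^((392−201)/64.234) ≈ 16.296 molecules per cell.

16 molecules per cell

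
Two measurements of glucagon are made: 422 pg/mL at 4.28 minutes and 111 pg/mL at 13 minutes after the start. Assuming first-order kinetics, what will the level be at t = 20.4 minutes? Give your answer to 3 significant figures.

Over Δt = 13 − 4.28 = 8.72 minutes, the level fell by a factor of 422/111 ≈ 3.8018.
n = log₂(3.8018) ≈ 1.9267 half-lives, so t½ = 8.72/1.9267 ≈ 4.5259 minutes.
From t = 13 to t = 20.4: 111 × (1/2)^((20.4−13)/4.5259) ≈ 35.738 pg/mL.

35.7 pg/mL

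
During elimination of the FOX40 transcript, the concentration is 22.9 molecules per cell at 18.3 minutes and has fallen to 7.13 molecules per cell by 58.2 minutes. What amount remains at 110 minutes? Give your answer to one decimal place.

Over Δt = 58.2 − 18.3 = 39.9 minutes, the level fell by a factor of 22.9/7.13 ≈ 3.2118.
n = log₂(3.2118) ≈ 1.6834 half-lives, so t½ = 39.9/1.6834 ≈ 23.702 minutes.
From t = 58.2 to t = 110: 7.13 × (1/2)^((110−58.2)/23.702) ≈ 1.5675 molecules per cell.

1.6 molecules per cell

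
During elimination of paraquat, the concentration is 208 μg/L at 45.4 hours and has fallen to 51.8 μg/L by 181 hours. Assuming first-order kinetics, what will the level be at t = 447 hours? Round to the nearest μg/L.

3 μg/L

Over Δt = 181 − 45.4 = 135.6 hours, the level fell by a factor of 208/51.8 ≈ 4.0154.
n = log₂(4.0154) ≈ 2.0056 half-lives, so t½ = 135.6/2.0056 ≈ 67.612 hours.
From t = 181 to t = 447: 51.8 × (1/2)^((447−181)/67.612) ≈ 3.3886 μg/L.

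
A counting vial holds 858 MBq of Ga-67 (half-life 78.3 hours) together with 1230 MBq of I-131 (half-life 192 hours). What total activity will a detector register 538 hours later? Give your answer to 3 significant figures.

Ga-67: 858 × (1/2)^(538/78.3) = 858 × (1/2)^6.871 ≈ 7.3301 MBq.
I-131: 1230 × (1/2)^(538/192) = 1230 × (1/2)^2.8021 ≈ 176.36 MBq.
Total = 7.3301 + 176.36 ≈ 183.69 MBq.

184 MBq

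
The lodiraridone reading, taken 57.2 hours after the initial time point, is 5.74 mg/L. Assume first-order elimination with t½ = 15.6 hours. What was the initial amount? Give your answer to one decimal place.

72.9 mg/L

Number of half-lives elapsed: n = 57.2/15.6 ≈ 3.6667.
A₀ = A × 2^n = 5.74 × 2^3.6667 = 5.74 × 12.699 ≈ 72.893 mg/L.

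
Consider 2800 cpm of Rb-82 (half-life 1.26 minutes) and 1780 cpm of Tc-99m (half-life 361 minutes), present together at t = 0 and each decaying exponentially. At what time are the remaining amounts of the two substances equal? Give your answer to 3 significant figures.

0.826 minutes

Set 2800·(1/2)^(t/1.26) = 1780·(1/2)^(t/361).
Taking log₂: log₂(2800/1780) = t·(1/1.26 − 1/361).
log₂(1.573) = 0.65355; 1/1.26 − 1/361 = 0.79088.
t = 0.65355 / 0.79088 ≈ 0.82636 minutes.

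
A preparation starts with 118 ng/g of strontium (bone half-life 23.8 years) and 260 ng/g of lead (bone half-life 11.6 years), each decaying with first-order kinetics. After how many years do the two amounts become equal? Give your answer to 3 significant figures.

Set 118·(1/2)^(t/23.8) = 260·(1/2)^(t/11.6).
Taking log₂: log₂(118/260) = t·(1/23.8 − 1/11.6).
log₂(0.45385) = -1.1397; 1/23.8 − 1/11.6 = -0.04419.
t = -1.1397 / -0.04419 ≈ 25.791 years.

25.8 years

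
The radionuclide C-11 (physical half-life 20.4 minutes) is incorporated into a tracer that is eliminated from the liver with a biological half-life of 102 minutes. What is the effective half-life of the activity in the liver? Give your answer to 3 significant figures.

17.0 minutes

1/t_eff = 1/t_phys + 1/t_biol = 1/20.4 + 1/102 = 0.058824 per minute.
t_eff = 20.4 × 102 / (20.4 + 102) ≈ 17 minutes.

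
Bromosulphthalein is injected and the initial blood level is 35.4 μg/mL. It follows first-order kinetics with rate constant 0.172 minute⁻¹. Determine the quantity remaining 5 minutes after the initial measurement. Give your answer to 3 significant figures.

15.0 μg/mL

t½ = ln 2 / λ = 0.69315 / 0.172 ≈ 4.0299 minutes.
Number of half-lives: n = 5/4.0299 ≈ 1.2407.
Remaining = 35.4 × (1/2)^1.2407 = 35.4 × 0.42316 ≈ 14.98 μg/mL.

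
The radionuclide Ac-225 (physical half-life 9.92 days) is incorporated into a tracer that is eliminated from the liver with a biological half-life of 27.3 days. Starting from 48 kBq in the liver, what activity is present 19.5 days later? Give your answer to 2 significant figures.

7.5 kBq

1/t_eff = 1/t_phys + 1/t_biol = 1/9.92 + 1/27.3 = 0.13744 per day.
t_eff = 9.92 × 27.3 / (9.92 + 27.3) ≈ 7.2761 days.
Remaining = 48 × (1/2)^(19.5/7.2761) = 48 × (1/2)^2.68 ≈ 7.4899 kBq.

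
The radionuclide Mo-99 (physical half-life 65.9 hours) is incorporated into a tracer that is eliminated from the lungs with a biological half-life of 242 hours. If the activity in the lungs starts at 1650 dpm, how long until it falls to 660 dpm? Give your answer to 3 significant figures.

68.5 hours

1/t_eff = 1/t_phys + 1/t_biol = 1/65.9 + 1/242 = 0.019307 per hour.
t_eff = 65.9 × 242 / (65.9 + 242) ≈ 51.795 hours.
n = log₂(1650/660) ≈ 1.3219; t = 1.3219 × 51.795 ≈ 68.47 hours.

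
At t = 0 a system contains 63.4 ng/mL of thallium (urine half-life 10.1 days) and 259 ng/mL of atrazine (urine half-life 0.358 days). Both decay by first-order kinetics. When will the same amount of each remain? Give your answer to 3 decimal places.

0.754 days

Set 63.4·(1/2)^(t/10.1) = 259·(1/2)^(t/0.358).
Taking log₂: log₂(63.4/259) = t·(1/10.1 − 1/0.358).
log₂(0.24479) = -2.0304; 1/10.1 − 1/0.358 = -2.6943.
t = -2.0304 / -2.6943 ≈ 0.75359 days.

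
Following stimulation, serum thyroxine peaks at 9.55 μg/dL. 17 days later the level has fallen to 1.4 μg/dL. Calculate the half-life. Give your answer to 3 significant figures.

A/A₀ = 1.4/9.55 ≈ 0.1466.
n = log₂(6.8214) ≈ 2.7701 half-lives elapsed in 17 days.
t½ = 17/2.7701 ≈ 6.137 days.

6.14 days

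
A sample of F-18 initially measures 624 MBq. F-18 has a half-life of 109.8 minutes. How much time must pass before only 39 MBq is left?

439.2 minutes

39/624 = 1/16, so 4 half-lives have elapsed.
t = 4 × 109.8 = 439.2 minutes.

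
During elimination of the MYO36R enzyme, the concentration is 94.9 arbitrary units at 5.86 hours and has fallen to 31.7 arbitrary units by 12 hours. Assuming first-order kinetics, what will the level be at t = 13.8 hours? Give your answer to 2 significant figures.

23 arbitrary units

Over Δt = 12 − 5.86 = 6.14 hours, the level fell by a factor of 94.9/31.7 ≈ 2.9937.
n = log₂(2.9937) ≈ 1.5819 half-lives, so t½ = 6.14/1.5819 ≈ 3.8813 hours.
From t = 12 to t = 13.8: 31.7 × (1/2)^((13.8−12)/3.8813) ≈ 22.986 arbitrary units.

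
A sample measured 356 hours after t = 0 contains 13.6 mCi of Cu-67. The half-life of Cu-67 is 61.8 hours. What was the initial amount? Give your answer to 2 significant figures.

Number of half-lives elapsed: n = 356/61.8 ≈ 5.7605.
A₀ = A × 2^n = 13.6 × 2^5.7605 = 13.6 × 54.211 ≈ 737.27 mCi.

740 mCi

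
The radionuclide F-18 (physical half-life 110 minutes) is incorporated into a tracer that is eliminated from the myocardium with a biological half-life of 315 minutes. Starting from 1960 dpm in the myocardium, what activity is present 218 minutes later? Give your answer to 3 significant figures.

307 dpm

1/t_eff = 1/t_phys + 1/t_biol = 1/110 + 1/315 = 0.012266 per minute.
t_eff = 110 × 315 / (110 + 315) ≈ 81.529 minutes.
Remaining = 1960 × (1/2)^(218/81.529) = 1960 × (1/2)^2.6739 ≈ 307.14 dpm.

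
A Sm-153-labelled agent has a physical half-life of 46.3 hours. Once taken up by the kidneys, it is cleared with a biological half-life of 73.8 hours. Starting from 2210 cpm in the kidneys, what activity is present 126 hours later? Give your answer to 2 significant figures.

1/t_eff = 1/t_phys + 1/t_biol = 1/46.3 + 1/73.8 = 0.035148 per hour.
t_eff = 46.3 × 73.8 / (46.3 + 73.8) ≈ 28.451 hours.
Remaining = 2210 × (1/2)^(126/28.451) = 2210 × (1/2)^4.4287 ≈ 102.62 cpm.

100 cpm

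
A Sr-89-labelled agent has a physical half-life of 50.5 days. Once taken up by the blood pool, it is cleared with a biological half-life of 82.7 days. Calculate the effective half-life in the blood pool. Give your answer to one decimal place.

1/t_eff = 1/t_phys + 1/t_biol = 1/50.5 + 1/82.7 = 0.031894 per day.
t_eff = 50.5 × 82.7 / (50.5 + 82.7) ≈ 31.354 days.

31.4 days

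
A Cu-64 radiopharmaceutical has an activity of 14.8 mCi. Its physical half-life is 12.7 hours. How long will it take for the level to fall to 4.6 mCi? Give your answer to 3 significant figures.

Fraction remaining = 4.6/14.8 ≈ 0.31081.
n = log₂(14.8/4.6) = ln(3.2174)/ln 2 ≈ 1.6859 half-lives.
t = n × t½ = 1.6859 × 12.7 ≈ 21.411 hours.

21.4 hours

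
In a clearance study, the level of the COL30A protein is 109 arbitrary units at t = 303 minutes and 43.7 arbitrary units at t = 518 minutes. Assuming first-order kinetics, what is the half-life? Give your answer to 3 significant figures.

Over Δt = 518 − 303 = 215 minutes, the level fell by a factor of 109/43.7 ≈ 2.4943.
n = log₂(2.4943) ≈ 1.3186 half-lives, so t½ = 215/1.3186 ≈ 163.05 minutes.

163 minutes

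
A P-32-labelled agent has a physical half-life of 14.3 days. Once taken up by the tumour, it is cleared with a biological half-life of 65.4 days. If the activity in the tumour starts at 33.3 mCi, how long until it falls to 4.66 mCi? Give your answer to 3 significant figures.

1/t_eff = 1/t_phys + 1/t_biol = 1/14.3 + 1/65.4 = 0.085221 per day.
t_eff = 14.3 × 65.4 / (14.3 + 65.4) ≈ 11.734 days.
n = log₂(33.3/4.66) ≈ 2.8371; t = 2.8371 × 11.734 ≈ 33.291 days.

33.3 days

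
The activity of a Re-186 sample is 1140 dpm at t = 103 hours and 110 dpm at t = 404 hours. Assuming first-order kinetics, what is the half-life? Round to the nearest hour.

Over Δt = 404 − 103 = 301 hours, the level fell by a factor of 1140/110 ≈ 10.364.
n = log₂(10.364) ≈ 3.3735 half-lives, so t½ = 301/3.3735 ≈ 89.226 hours.

89 hours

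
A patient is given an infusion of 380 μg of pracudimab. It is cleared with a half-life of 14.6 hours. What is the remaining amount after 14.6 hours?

190 μg

Elapsed time is 1 half-life (14.6/14.6).
Each half-life halves the amount: 380 × (1/2)^1 = 380/2 = 190 μg.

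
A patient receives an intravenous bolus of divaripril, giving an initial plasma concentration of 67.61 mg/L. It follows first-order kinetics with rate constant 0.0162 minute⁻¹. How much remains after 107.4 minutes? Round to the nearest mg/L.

t½ = ln 2 / k = 0.69315 / 0.0162 ≈ 42.787 minutes.
Number of half-lives: n = 107.4/42.787 ≈ 2.5101.
Remaining = 67.61 × (1/2)^2.5101 = 67.61 × 0.17554 ≈ 11.868 mg/L.

12 mg/L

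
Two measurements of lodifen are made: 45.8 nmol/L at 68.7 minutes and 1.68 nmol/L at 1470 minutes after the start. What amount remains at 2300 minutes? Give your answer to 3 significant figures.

Over Δt = 1470 − 68.7 = 1401.3 minutes, the level fell by a factor of 45.8/1.68 ≈ 27.262.
n = log₂(27.262) ≈ 4.7688 half-lives, so t½ = 1401.3/4.7688 ≈ 293.85 minutes.
From t = 1470 to t = 2300: 1.68 × (1/2)^((2300−1470)/293.85) ≈ 0.23715 nmol/L.

0.237 nmol/L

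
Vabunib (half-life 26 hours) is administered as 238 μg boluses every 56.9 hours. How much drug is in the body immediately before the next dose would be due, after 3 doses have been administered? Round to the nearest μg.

66 μg

The 3 doses were given 170.7, 113.8, 56.9 hours ago.
Total = 238·(1/2)^(170.7/26) + 238·(1/2)^(113.8/26) + 238·(1/2)^(56.9/26)
      = 2.513 + 11.455 + 52.214 ≈ 66.182 μg.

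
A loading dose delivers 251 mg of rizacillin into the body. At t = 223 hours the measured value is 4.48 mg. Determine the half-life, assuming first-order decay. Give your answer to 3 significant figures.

38.4 hours

A/A₀ = 4.48/251 ≈ 0.017849.
n = log₂(56.027) ≈ 5.808 half-lives elapsed in 223 hours.
t½ = 223/5.808 ≈ 38.395 hours.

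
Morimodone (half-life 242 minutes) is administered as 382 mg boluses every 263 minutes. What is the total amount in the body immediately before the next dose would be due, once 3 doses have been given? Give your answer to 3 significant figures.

The 3 doses were given 789, 526, 263 minutes ago.
Total = 382·(1/2)^(789/242) + 382·(1/2)^(526/242) + 382·(1/2)^(263/242)
      = 39.866 + 84.676 + 179.85 ≈ 304.39 mg.

304 mg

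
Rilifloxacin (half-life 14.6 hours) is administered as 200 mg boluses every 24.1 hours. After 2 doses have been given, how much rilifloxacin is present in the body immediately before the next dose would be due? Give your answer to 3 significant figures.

84.0 mg

The 2 doses were given 48.2, 24.1 hours ago.
Total = 200·(1/2)^(48.2/14.6) + 200·(1/2)^(24.1/14.6)
      = 20.287 + 63.698 ≈ 83.985 mg.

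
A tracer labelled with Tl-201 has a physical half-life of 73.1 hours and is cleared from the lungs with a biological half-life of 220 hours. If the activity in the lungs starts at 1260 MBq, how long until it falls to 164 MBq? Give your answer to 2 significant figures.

160 hours

1/t_eff = 1/t_phys + 1/t_biol = 1/73.1 + 1/220 = 0.018225 per hour.
t_eff = 73.1 × 220 / (73.1 + 220) ≈ 54.869 hours.
n = log₂(1260/164) ≈ 2.9417; t = 2.9417 × 54.869 ≈ 161.4 hours.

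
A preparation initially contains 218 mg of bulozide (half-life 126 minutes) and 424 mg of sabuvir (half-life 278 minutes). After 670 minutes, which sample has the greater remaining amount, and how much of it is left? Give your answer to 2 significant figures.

bulozide: 218 × (1/2)^5.3175 ≈ 5.4669 mg.
sabuvir: 424 × (1/2)^2.4101 ≈ 79.774 mg.
Sabuvir has more remaining, at ≈ 79.774 mg.

sabuvir, 80 mg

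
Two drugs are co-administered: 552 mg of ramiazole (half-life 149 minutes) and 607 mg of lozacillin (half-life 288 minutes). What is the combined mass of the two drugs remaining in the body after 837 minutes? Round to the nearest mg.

ramiazole: 552 × (1/2)^(837/149) = 552 × (1/2)^5.6174 ≈ 11.244 mg.
lozacillin: 607 × (1/2)^(837/288) = 607 × (1/2)^2.9062 ≈ 80.969 mg.
Total = 11.244 + 80.969 ≈ 92.213 mg.

92 mg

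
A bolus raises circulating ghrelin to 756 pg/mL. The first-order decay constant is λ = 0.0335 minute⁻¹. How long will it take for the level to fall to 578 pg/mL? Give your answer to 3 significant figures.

8.01 minutes

t½ = ln 2 / λ = 0.69315 / 0.0335 ≈ 20.691 minutes.
Fraction remaining = 578/756 ≈ 0.76455.
n = log₂(756/578) = ln(1.308)/ln 2 ≈ 0.38732 half-lives.
t = n × t½ = 0.38732 × 20.691 ≈ 8.014 minutes.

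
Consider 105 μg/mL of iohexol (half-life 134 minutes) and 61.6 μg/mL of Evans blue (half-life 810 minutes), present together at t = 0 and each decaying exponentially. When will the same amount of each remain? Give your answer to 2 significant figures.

Set 105·(1/2)^(t/134) = 61.6·(1/2)^(t/810).
Taking log₂: log₂(105/61.6) = t·(1/134 − 1/810).
log₂(1.7045) = 0.76939; 1/134 − 1/810 = 0.0062281.
t = 0.76939 / 0.0062281 ≈ 123.53 minutes.

120 minutes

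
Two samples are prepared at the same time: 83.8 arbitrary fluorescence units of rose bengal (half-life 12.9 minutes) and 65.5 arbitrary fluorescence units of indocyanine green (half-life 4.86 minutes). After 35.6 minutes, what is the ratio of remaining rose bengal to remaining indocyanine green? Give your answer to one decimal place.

rose bengal: 83.8 × (1/2)^(35.6/12.9) = 83.8 × (1/2)^2.7597 ≈ 12.374 arbitrary fluorescence units.
indocyanine green: 65.5 × (1/2)^(35.6/4.86) = 65.5 × (1/2)^7.3251 ≈ 0.40848 arbitrary fluorescence units.
Ratio ≈ 12.374 / 0.40848 ≈ 30.292.

30.3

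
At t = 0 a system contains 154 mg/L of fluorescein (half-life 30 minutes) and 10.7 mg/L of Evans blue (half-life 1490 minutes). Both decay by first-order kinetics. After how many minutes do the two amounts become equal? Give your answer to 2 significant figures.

120 minutes

Set 154·(1/2)^(t/30) = 10.7·(1/2)^(t/1490).
Taking log₂: log₂(154/10.7) = t·(1/30 − 1/1490).
log₂(14.393) = 3.8472; 1/30 − 1/1490 = 0.032662.
t = 3.8472 / 0.032662 ≈ 117.79 minutes.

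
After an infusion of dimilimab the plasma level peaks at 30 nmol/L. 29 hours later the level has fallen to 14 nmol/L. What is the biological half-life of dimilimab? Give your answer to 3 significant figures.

A/A₀ = 14/30 ≈ 0.46667.
n = log₂(2.1429) ≈ 1.0995 half-lives elapsed in 29 hours.
t½ = 29/1.0995 ≈ 26.375 hours.

26.4 hours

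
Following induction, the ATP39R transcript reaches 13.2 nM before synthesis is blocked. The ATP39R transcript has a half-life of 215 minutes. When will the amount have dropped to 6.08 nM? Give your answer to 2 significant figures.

240 minutes

Fraction remaining = 6.08/13.2 ≈ 0.46061.
n = log₂(13.2/6.08) = ln(2.1711)/ln 2 ≈ 1.1184 half-lives.
t = n × t½ = 1.1184 × 215 ≈ 240.45 minutes.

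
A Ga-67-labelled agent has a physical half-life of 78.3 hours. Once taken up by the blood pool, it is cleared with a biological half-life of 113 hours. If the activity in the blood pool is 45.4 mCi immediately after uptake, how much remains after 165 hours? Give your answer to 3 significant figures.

3.83 mCi

1/t_eff = 1/t_phys + 1/t_biol = 1/78.3 + 1/113 = 0.021621 per hour.
t_eff = 78.3 × 113 / (78.3 + 113) ≈ 46.251 hours.
Remaining = 45.4 × (1/2)^(165/46.251) = 45.4 × (1/2)^3.5675 ≈ 3.8295 mCi.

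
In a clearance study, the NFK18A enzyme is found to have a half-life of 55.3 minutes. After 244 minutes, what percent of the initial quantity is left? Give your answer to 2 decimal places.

n = 244/55.3 ≈ 4.4123 half-lives.
Fraction remaining = (1/2)^4.4123 ≈ 0.046964, i.e. 4.6964%.

4.70%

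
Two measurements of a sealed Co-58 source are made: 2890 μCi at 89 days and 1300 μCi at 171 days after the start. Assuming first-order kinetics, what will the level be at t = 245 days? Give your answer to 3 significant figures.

632 μCi

Over Δt = 171 − 89 = 82 days, the level fell by a factor of 2890/1300 ≈ 2.2231.
n = log₂(2.2231) ≈ 1.1526 half-lives, so t½ = 82/1.1526 ≈ 71.146 days.
From t = 171 to t = 245: 1300 × (1/2)^((245−171)/71.146) ≈ 632.18 μCi.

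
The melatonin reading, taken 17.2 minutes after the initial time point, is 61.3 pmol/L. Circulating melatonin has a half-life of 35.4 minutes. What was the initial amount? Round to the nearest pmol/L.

86 pmol/L

Number of half-lives elapsed: n = 17.2/35.4 ≈ 0.48588.
A₀ = A × 2^n = 61.3 × 2^0.48588 = 61.3 × 1.4004 ≈ 85.847 pmol/L.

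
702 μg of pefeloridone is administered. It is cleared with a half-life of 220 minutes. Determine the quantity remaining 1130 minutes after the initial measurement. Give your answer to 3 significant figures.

20.0 μg

Number of half-lives: n = 1130/220 ≈ 5.1364.
Remaining = 702 × (1/2)^5.1364 = 702 × 0.028432 ≈ 19.959 μg.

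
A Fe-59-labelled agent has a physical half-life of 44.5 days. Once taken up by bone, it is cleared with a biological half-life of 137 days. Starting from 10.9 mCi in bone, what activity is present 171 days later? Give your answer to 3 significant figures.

0.320 mCi

1/t_eff = 1/t_phys + 1/t_biol = 1/44.5 + 1/137 = 0.029771 per day.
t_eff = 44.5 × 137 / (44.5 + 137) ≈ 33.59 days.
Remaining = 10.9 × (1/2)^(171/33.59) = 10.9 × (1/2)^5.0909 ≈ 0.31983 mCi.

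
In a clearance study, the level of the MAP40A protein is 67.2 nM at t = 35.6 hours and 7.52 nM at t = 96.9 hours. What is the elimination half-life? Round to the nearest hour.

19 hours

Over Δt = 96.9 − 35.6 = 61.3 hours, the level fell by a factor of 67.2/7.52 ≈ 8.9362.
n = log₂(8.9362) ≈ 3.1597 half-lives, so t½ = 61.3/3.1597 ≈ 19.401 hours.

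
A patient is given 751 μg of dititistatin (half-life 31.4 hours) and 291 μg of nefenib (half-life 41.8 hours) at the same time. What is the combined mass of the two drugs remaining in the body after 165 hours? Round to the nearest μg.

39 μg

dititistatin: 751 × (1/2)^(165/31.4) = 751 × (1/2)^5.2548 ≈ 19.67 μg.
nefenib: 291 × (1/2)^(165/41.8) = 291 × (1/2)^3.9474 ≈ 18.863 μg.
Total = 19.67 + 18.863 ≈ 38.533 μg.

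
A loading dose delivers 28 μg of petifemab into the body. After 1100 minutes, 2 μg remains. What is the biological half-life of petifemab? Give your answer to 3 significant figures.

289 minutes

A/A₀ = 2/28 ≈ 0.071429.
n = log₂(14) ≈ 3.8074 half-lives elapsed in 1100 minutes.
t½ = 1100/3.8074 ≈ 288.91 minutes.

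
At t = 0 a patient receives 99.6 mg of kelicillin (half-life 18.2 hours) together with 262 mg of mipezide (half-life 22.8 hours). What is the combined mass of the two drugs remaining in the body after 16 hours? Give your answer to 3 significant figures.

215 mg

kelicillin: 99.6 × (1/2)^(16/18.2) = 99.6 × (1/2)^0.87912 ≈ 54.152 mg.
mipezide: 262 × (1/2)^(16/22.8) = 262 × (1/2)^0.70175 ≈ 161.08 mg.
Total = 54.152 + 161.08 ≈ 215.24 mg.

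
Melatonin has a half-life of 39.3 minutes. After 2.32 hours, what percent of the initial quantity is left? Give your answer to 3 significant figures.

8.59%

2.32 hours = 139.2 minutes.
n = 139.2/39.3 ≈ 3.542 half-lives.
Fraction remaining = (1/2)^3.542 ≈ 0.085853, i.e. 8.5853%.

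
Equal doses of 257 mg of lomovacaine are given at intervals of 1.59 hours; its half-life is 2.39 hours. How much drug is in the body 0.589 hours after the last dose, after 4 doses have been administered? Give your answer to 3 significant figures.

494 mg

The 4 doses were given 5.359, 3.769, 2.179, 0.589 hours ago.
Total = 257·(1/2)^(5.359/2.39) + 257·(1/2)^(3.769/2.39) + 257·(1/2)^(2.179/2.39) + 257·(1/2)^(0.589/2.39)
      = 54.318 + 86.142 + 136.61 + 216.64 ≈ 493.71 mg.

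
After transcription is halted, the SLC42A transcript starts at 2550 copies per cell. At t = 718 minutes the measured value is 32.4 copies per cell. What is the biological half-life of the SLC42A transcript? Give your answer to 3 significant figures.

114 minutes

A/A₀ = 32.4/2550 ≈ 0.012706.
n = log₂(78.704) ≈ 6.2984 half-lives elapsed in 718 minutes.
t½ = 718/6.2984 ≈ 114 minutes.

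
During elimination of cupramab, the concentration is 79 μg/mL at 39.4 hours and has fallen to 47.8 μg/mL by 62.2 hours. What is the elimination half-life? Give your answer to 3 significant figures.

Over Δt = 62.2 − 39.4 = 22.8 hours, the level fell by a factor of 79/47.8 ≈ 1.6527.
n = log₂(1.6527) ≈ 0.72484 half-lives, so t½ = 22.8/0.72484 ≈ 31.455 hours.

31.5 hours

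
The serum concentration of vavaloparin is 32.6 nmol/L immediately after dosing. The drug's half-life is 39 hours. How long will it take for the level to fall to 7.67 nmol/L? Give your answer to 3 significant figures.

Fraction remaining = 7.67/32.6 ≈ 0.23528.
n = log₂(32.6/7.67) = ln(4.2503)/ln 2 ≈ 2.0876 half-lives.
t = n × t½ = 2.0876 × 39 ≈ 81.415 hours.

81.4 hours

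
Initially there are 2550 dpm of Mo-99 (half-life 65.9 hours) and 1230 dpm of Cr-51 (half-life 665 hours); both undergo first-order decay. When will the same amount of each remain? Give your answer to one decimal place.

Set 2550·(1/2)^(t/65.9) = 1230·(1/2)^(t/665).
Taking log₂: log₂(2550/1230) = t·(1/65.9 − 1/665).
log₂(2.0732) = 1.0518; 1/65.9 − 1/665 = 0.013671.
t = 1.0518 / 0.013671 ≈ 76.941 hours.

76.9 hours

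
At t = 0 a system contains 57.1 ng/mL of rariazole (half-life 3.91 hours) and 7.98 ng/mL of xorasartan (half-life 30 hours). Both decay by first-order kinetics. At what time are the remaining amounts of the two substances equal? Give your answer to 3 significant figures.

12.8 hours

Set 57.1·(1/2)^(t/3.91) = 7.98·(1/2)^(t/30).
Taking log₂: log₂(57.1/7.98) = t·(1/3.91 − 1/30).
log₂(7.1554) = 2.839; 1/3.91 − 1/30 = 0.22242.
t = 2.839 / 0.22242 ≈ 12.764 hours.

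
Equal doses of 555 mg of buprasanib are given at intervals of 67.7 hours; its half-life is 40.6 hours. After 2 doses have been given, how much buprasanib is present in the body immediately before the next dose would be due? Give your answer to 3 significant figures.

The 2 doses were given 135.4, 67.7 hours ago.
Total = 555·(1/2)^(135.4/40.6) + 555·(1/2)^(67.7/40.6)
      = 55 + 174.71 ≈ 229.71 mg.

230 mg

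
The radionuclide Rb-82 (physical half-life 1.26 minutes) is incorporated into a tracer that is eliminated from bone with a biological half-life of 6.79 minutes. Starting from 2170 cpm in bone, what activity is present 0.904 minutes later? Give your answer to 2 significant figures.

1/t_eff = 1/t_phys + 1/t_biol = 1/1.26 + 1/6.79 = 0.94093 per minute.
t_eff = 1.26 × 6.79 / (1.26 + 6.79) ≈ 1.0628 minutes.
Remaining = 2170 × (1/2)^(0.904/1.0628) = 2170 × (1/2)^0.8506 ≈ 1203.4 cpm.

1200 cpm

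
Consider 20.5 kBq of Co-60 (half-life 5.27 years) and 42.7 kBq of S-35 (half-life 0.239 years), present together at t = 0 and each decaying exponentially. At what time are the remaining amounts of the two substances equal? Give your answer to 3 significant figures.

Set 20.5·(1/2)^(t/5.27) = 42.7·(1/2)^(t/0.239).
Taking log₂: log₂(20.5/42.7) = t·(1/5.27 − 1/0.239).
log₂(0.48009) = -1.0586; 1/5.27 − 1/0.239 = -3.9943.
t = -1.0586 / -3.9943 ≈ 0.26503 years.

0.265 years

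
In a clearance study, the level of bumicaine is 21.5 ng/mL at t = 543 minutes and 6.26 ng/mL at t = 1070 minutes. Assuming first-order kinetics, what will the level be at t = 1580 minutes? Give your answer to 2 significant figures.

Over Δt = 1070 − 543 = 527 minutes, the level fell by a factor of 21.5/6.26 ≈ 3.4345.
n = log₂(3.4345) ≈ 1.7801 half-lives, so t½ = 527/1.7801 ≈ 296.05 minutes.
From t = 1070 to t = 1580: 6.26 × (1/2)^((1580−1070)/296.05) ≈ 1.8967 ng/mL.

1.9 ng/mL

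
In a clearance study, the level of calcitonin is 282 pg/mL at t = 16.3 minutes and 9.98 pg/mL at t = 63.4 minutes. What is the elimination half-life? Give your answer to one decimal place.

Over Δt = 63.4 − 16.3 = 47.1 minutes, the level fell by a factor of 282/9.98 ≈ 28.257.
n = log₂(28.257) ≈ 4.8205 half-lives, so t½ = 47.1/4.8205 ≈ 9.7707 minutes.

9.8 minutes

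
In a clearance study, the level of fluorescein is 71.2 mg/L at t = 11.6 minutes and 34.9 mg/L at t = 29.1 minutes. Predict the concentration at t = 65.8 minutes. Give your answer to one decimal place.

7.8 mg/L

Over Δt = 29.1 − 11.6 = 17.5 minutes, the level fell by a factor of 71.2/34.9 ≈ 2.0401.
n = log₂(2.0401) ≈ 1.0287 half-lives, so t½ = 17.5/1.0287 ≈ 17.013 minutes.
From t = 29.1 to t = 65.8: 34.9 × (1/2)^((65.8−29.1)/17.013) ≈ 7.8241 mg/L.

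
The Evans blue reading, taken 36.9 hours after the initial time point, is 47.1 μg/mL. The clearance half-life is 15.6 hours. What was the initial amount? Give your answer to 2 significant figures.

240 μg/mL

Number of half-lives elapsed: n = 36.9/15.6 ≈ 2.3654.
A₀ = A × 2^n = 47.1 × 2^2.3654 = 47.1 × 5.1529 ≈ 242.7 μg/mL.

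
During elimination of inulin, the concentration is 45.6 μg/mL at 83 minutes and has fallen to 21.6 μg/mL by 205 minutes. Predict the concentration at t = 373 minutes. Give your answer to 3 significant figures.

Over Δt = 205 − 83 = 122 minutes, the level fell by a factor of 45.6/21.6 ≈ 2.1111.
n = log₂(2.1111) ≈ 1.078 half-lives, so t½ = 122/1.078 ≈ 113.17 minutes.
From t = 205 to t = 373: 21.6 × (1/2)^((373−205)/113.17) ≈ 7.7194 μg/mL.

7.72 μg/mL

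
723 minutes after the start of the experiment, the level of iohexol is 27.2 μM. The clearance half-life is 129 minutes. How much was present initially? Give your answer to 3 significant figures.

1320 μM

Number of half-lives elapsed: n = 723/129 ≈ 5.6047.
A₀ = A × 2^n = 27.2 × 2^5.6047 = 27.2 × 48.66 ≈ 1323.5 μM.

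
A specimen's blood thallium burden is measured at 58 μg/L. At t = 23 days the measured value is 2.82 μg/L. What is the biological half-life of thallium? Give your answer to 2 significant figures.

5.3 days

A/A₀ = 2.82/58 ≈ 0.048621.
n = log₂(20.567) ≈ 4.3623 half-lives elapsed in 23 days.
t½ = 23/4.3623 ≈ 5.2725 days.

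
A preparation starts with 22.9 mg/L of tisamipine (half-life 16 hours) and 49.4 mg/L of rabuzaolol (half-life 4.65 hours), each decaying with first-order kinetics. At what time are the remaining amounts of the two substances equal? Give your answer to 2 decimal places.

7.27 hours

Set 22.9·(1/2)^(t/16) = 49.4·(1/2)^(t/4.65).
Taking log₂: log₂(22.9/49.4) = t·(1/16 − 1/4.65).
log₂(0.46356) = -1.1092; 1/16 − 1/4.65 = -0.15255.
t = -1.1092 / -0.15255 ≈ 7.2706 hours.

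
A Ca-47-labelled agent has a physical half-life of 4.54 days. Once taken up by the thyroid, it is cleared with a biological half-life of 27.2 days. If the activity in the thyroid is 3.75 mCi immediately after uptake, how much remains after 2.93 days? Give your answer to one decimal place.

2.2 mCi

1/t_eff = 1/t_phys + 1/t_biol = 1/4.54 + 1/27.2 = 0.25703 per day.
t_eff = 4.54 × 27.2 / (4.54 + 27.2) ≈ 3.8906 days.
Remaining = 3.75 × (1/2)^(2.93/3.8906) = 3.75 × (1/2)^0.7531 ≈ 2.225 mCi.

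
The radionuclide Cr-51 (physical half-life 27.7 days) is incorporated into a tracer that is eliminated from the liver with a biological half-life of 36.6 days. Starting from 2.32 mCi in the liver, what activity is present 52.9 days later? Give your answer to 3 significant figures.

1/t_eff = 1/t_phys + 1/t_biol = 1/27.7 + 1/36.6 = 0.063423 per day.
t_eff = 27.7 × 36.6 / (27.7 + 36.6) ≈ 15.767 days.
Remaining = 2.32 × (1/2)^(52.9/15.767) = 2.32 × (1/2)^3.3551 ≈ 0.22673 mCi.

0.227 mCi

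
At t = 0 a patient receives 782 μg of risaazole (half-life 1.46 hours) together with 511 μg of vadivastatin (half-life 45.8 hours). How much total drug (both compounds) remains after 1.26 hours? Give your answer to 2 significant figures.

930 μg

risaazole: 782 × (1/2)^(1.26/1.46) = 782 × (1/2)^0.86301 ≈ 429.95 μg.
vadivastatin: 511 × (1/2)^(1.26/45.8) = 511 × (1/2)^0.027511 ≈ 501.35 μg.
Total = 429.95 + 501.35 ≈ 931.29 μg.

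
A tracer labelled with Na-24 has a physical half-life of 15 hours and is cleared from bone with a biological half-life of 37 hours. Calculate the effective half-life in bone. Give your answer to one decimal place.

10.7 hours

1/t_eff = 1/t_phys + 1/t_biol = 1/15 + 1/37 = 0.093694 per hour.
t_eff = 15 × 37 / (15 + 37) ≈ 10.673 hours.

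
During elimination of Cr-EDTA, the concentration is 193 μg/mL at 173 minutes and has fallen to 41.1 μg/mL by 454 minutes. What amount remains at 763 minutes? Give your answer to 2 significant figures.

Over Δt = 454 − 173 = 281 minutes, the level fell by a factor of 193/41.1 ≈ 4.6959.
n = log₂(4.6959) ≈ 2.2314 half-lives, so t½ = 281/2.2314 ≈ 125.93 minutes.
From t = 454 to t = 763: 41.1 × (1/2)^((763−454)/125.93) ≈ 7.5023 μg/mL.

7.5 μg/mL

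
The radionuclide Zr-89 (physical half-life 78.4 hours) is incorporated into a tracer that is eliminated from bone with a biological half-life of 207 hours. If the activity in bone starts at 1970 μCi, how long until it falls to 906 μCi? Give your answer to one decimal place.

1/t_eff = 1/t_phys + 1/t_biol = 1/78.4 + 1/207 = 0.017586 per hour.
t_eff = 78.4 × 207 / (78.4 + 207) ≈ 56.863 hours.
n = log₂(1970/906) ≈ 1.1206; t = 1.1206 × 56.863 ≈ 63.722 hours.

63.7 hours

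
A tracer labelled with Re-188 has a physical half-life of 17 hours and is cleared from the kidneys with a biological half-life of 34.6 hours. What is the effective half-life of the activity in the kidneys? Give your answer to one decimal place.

1/t_eff = 1/t_phys + 1/t_biol = 1/17 + 1/34.6 = 0.087725 per hour.
t_eff = 17 × 34.6 / (17 + 34.6) ≈ 11.399 hours.

11.4 hours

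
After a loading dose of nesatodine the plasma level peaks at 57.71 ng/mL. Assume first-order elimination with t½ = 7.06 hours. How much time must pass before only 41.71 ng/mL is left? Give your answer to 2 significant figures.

3.3 hours

Fraction remaining = 41.71/57.71 ≈ 0.72275.
n = log₂(57.71/41.71) = ln(1.3836)/ln 2 ≈ 0.46843 half-lives.
t = n × t½ = 0.46843 × 7.06 ≈ 3.3071 hours.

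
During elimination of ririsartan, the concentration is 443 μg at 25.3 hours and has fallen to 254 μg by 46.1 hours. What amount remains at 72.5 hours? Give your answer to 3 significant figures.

125 μg

Over Δt = 46.1 − 25.3 = 20.8 hours, the level fell by a factor of 443/254 ≈ 1.7441.
n = log₂(1.7441) ≈ 0.80248 half-lives, so t½ = 20.8/0.80248 ≈ 25.92 hours.
From t = 46.1 to t = 72.5: 254 × (1/2)^((72.5−46.1)/25.92) ≈ 125.38 μg.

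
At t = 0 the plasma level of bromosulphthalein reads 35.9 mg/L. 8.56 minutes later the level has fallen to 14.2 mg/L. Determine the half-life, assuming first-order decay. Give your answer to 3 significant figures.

6.40 minutes

A/A₀ = 14.2/35.9 ≈ 0.39554.
n = log₂(2.5282) ≈ 1.3381 half-lives elapsed in 8.56 minutes.
t½ = 8.56/1.3381 ≈ 6.3972 minutes.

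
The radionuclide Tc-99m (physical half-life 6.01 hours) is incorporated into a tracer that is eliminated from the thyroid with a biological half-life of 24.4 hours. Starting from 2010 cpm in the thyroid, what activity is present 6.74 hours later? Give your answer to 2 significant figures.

1/t_eff = 1/t_phys + 1/t_biol = 1/6.01 + 1/24.4 = 0.20737 per hour.
t_eff = 6.01 × 24.4 / (6.01 + 24.4) ≈ 4.8222 hours.
Remaining = 2010 × (1/2)^(6.74/4.8222) = 2010 × (1/2)^1.3977 ≈ 762.87 cpm.

760 cpm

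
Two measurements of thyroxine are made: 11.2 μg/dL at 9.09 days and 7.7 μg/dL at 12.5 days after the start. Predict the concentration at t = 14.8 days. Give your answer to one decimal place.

Over Δt = 12.5 − 9.09 = 3.41 days, the level fell by a factor of 11.2/7.7 ≈ 1.4545.
n = log₂(1.4545) ≈ 0.54057 half-lives, so t½ = 3.41/0.54057 ≈ 6.3082 days.
From t = 12.5 to t = 14.8: 7.7 × (1/2)^((14.8−12.5)/6.3082) ≈ 5.9804 μg/dL.

6.0 μg/dL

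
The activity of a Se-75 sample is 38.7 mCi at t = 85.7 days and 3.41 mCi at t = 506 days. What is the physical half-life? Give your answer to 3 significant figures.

Over Δt = 506 − 85.7 = 420.3 days, the level fell by a factor of 38.7/3.41 ≈ 11.349.
n = log₂(11.349) ≈ 3.5045 half-lives, so t½ = 420.3/3.5045 ≈ 119.93 days.

120 days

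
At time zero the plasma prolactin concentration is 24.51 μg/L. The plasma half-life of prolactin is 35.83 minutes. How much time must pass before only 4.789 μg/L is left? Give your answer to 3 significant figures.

Fraction remaining = 4.789/24.51 ≈ 0.19539.
n = log₂(24.51/4.789) = ln(5.118)/ln 2 ≈ 2.3556 half-lives.
t = n × t½ = 2.3556 × 35.83 ≈ 84.4 minutes.

84.4 minutes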